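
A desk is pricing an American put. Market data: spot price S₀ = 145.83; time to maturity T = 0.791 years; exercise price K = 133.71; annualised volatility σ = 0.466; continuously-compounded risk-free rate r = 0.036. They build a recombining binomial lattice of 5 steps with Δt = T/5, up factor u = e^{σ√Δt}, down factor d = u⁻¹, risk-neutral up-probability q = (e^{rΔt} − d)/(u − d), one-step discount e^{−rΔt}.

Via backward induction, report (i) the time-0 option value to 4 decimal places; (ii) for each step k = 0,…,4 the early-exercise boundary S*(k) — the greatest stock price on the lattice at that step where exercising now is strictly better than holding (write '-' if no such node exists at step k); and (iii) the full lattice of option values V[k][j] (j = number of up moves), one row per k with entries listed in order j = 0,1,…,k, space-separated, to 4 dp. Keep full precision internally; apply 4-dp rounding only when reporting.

price = 16.5794
boundary = - - - 83.6295 100.6596
tree:
16.5794
24.8293 7.4450
36.0155 12.4724 1.8463
50.0805 20.5370 3.4977 0.0000
64.2294 33.0504 6.6260 0.0000 0.0000
75.9845 50.0805 12.5523 0.0000 0.0000 0.0000

params: Δt=0.15820 u=1.20364 d=0.83081 q=0.46911 e^(-rΔt)=0.99432
t_5 payoffs: 75.9845 50.0805 12.5523 0.0000 0.0000 0.0000
t_4: node(4,0) S=69.4806 payoff=64.2294 vs cont=63.4701 → 64.2294 [stop]  node(4,1) S=100.6596 payoff=33.0504 vs cont=32.2911 → 33.0504 [stop]  node(4,2) S=145.8300 payoff=0.0000 vs cont=6.6260 → 6.6260 [wait]  node(4,3) S=211.2704 payoff=0.0000 vs cont=0.0000 → 0.0000 [wait]  node(4,4) S=306.0767 payoff=0.0000 vs cont=0.0000 → 0.0000 [wait]  ⇒ S*(4)=100.6596
t_3: node(3,0) S=83.6295 payoff=50.0805 vs cont=49.3212 → 50.0805 [stop]  node(3,1) S=121.1577 payoff=12.5523 vs cont=20.5370 → 20.5370 [wait]  node(3,2) S=175.5265 payoff=0.0000 vs cont=3.4977 → 3.4977 [wait]  node(3,3) S=254.2930 payoff=0.0000 vs cont=0.0000 → 0.0000 [wait]  ⇒ S*(3)=83.6295
t_2: node(2,0) S=100.6596 payoff=33.0504 vs cont=36.0155 → 36.0155 [wait]  node(2,1) S=145.8300 payoff=0.0000 vs cont=12.4724 → 12.4724 [wait]  node(2,2) S=211.2704 payoff=0.0000 vs cont=1.8463 → 1.8463 [wait]  ⇒ S*(2)=-
t_1: node(1,0) S=121.1577 payoff=12.5523 vs cont=24.8293 → 24.8293 [wait]  node(1,1) S=175.5265 payoff=0.0000 vs cont=7.4450 → 7.4450 [wait]  ⇒ S*(1)=-
t_0: node(0,0) S=145.8300 payoff=0.0000 vs cont=16.5794 → 16.5794 [wait]  ⇒ S*(0)=-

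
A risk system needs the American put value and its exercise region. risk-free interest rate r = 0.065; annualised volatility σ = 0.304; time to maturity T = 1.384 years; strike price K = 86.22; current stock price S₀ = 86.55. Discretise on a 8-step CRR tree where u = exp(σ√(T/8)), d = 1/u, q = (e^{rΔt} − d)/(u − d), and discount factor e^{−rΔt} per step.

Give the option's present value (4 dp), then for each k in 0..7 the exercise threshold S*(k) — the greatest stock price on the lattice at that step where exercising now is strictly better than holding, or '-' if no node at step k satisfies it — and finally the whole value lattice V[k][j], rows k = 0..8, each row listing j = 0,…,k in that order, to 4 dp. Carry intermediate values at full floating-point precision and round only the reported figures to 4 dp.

params: Δt=0.17300 u=1.13479 d=0.88122 q=0.51303 e^(-rΔt)=0.98882
t_8 payoffs: 54.7456 45.6892 34.0270 19.0091 0.0000 0.0000 0.0000 0.0000 0.0000
t_7: node(7,0) S=35.7167 payoff=50.5033 vs cont=49.5392 → 50.5033 [stop]  node(7,1) S=45.9937 payoff=40.2263 vs cont=39.2622 → 40.2263 [stop]  node(7,2) S=59.2278 payoff=26.9922 vs cont=26.0280 → 26.9922 [stop]  node(7,3) S=76.2699 payoff=9.9501 vs cont=9.1534 → 9.9501 [stop]  node(7,4) S=98.2157 payoff=0.0000 vs cont=0.0000 → 0.0000 [wait]  node(7,5) S=126.4760 payoff=0.0000 vs cont=0.0000 → 0.0000 [wait]  node(7,6) S=162.8680 payoff=0.0000 vs cont=0.0000 → 0.0000 [wait]  node(7,7) S=209.7313 payoff=0.0000 vs cont=0.0000 → 0.0000 [wait]  ⇒ S*(7)=76.2699
t_6: node(6,0) S=40.5308 payoff=45.6892 vs cont=44.7251 → 45.6892 [stop]  node(6,1) S=52.1930 payoff=34.0270 vs cont=33.0629 → 34.0270 [stop]  node(6,2) S=67.2109 payoff=19.0091 vs cont=18.0450 → 19.0091 [stop]  node(6,3) S=86.5500 payoff=0.0000 vs cont=4.7912 → 4.7912 [wait]  node(6,4) S=111.4537 payoff=0.0000 vs cont=0.0000 → 0.0000 [wait]  node(6,5) S=143.5232 payoff=0.0000 vs cont=0.0000 → 0.0000 [wait]  node(6,6) S=184.8202 payoff=0.0000 vs cont=0.0000 → 0.0000 [wait]  ⇒ S*(6)=67.2109
t_5: node(5,0) S=45.9937 payoff=40.2263 vs cont=39.2622 → 40.2263 [stop]  node(5,1) S=59.2278 payoff=26.9922 vs cont=26.0280 → 26.9922 [stop]  node(5,2) S=76.2699 payoff=9.9501 vs cont=11.5839 → 11.5839 [wait]  node(5,3) S=98.2157 payoff=0.0000 vs cont=2.3071 → 2.3071 [wait]  node(5,4) S=126.4760 payoff=0.0000 vs cont=0.0000 → 0.0000 [wait]  node(5,5) S=162.8680 payoff=0.0000 vs cont=0.0000 → 0.0000 [wait]  ⇒ S*(5)=59.2278
t_4: node(4,0) S=52.1930 payoff=34.0270 vs cont=33.0629 → 34.0270 [stop]  node(4,1) S=67.2109 payoff=19.0091 vs cont=18.8738 → 19.0091 [stop]  node(4,2) S=86.5500 payoff=0.0000 vs cont=6.7483 → 6.7483 [wait]  node(4,3) S=111.4537 payoff=0.0000 vs cont=1.1109 → 1.1109 [wait]  node(4,4) S=143.5232 payoff=0.0000 vs cont=0.0000 → 0.0000 [wait]  ⇒ S*(4)=67.2109
t_3: node(3,0) S=59.2278 payoff=26.9922 vs cont=26.0280 → 26.9922 [stop]  node(3,1) S=76.2699 payoff=9.9501 vs cont=12.5767 → 12.5767 [wait]  node(3,2) S=98.2157 payoff=0.0000 vs cont=3.8130 → 3.8130 [wait]  node(3,3) S=126.4760 payoff=0.0000 vs cont=0.5349 → 0.5349 [wait]  ⇒ S*(3)=59.2278
t_2: node(2,0) S=67.2109 payoff=19.0091 vs cont=19.3775 → 19.3775 [wait]  node(2,1) S=86.5500 payoff=0.0000 vs cont=7.9903 → 7.9903 [wait]  node(2,2) S=111.4537 payoff=0.0000 vs cont=2.1074 → 2.1074 [wait]  ⇒ S*(2)=-
t_1: node(1,0) S=76.2699 payoff=9.9501 vs cont=13.3842 → 13.3842 [wait]  node(1,1) S=98.2157 payoff=0.0000 vs cont=4.9166 → 4.9166 [wait]  ⇒ S*(1)=-
t_0: node(0,0) S=86.5500 payoff=0.0000 vs cont=8.9390 → 8.9390 [wait]  ⇒ S*(0)=-

price = 8.9390
boundary = - - - 59.2278 67.2109 59.2278 67.2109 76.2699
tree:
8.9390
13.3842 4.9166
19.3775 7.9903 2.1074
26.9922 12.5767 3.8130 0.5349
34.0270 19.0091 6.7483 1.1109 0.0000
40.2263 26.9922 11.5839 2.3071 0.0000 0.0000
45.6892 34.0270 19.0091 4.7912 0.0000 0.0000 0.0000
50.5033 40.2263 26.9922 9.9501 0.0000 0.0000 0.0000 0.0000
54.7456 45.6892 34.0270 19.0091 0.0000 0.0000 0.0000 0.0000 0.0000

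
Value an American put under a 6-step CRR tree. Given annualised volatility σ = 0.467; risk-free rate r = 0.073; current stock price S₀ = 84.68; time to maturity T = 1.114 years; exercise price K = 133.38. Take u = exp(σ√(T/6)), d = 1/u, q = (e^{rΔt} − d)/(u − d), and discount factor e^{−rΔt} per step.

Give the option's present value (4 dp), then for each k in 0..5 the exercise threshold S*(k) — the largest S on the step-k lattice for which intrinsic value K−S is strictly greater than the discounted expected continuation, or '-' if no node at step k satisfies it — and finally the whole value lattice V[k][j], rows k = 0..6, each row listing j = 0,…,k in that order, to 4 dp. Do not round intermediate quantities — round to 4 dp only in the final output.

price = 49.3433
boundary = - 69.2452 84.6800 69.2452 84.6800 103.5553
tree:
49.3433
64.1348 34.9374
76.7563 48.7000 21.2239
87.0772 64.1348 32.8435 9.4122
95.5169 76.7563 48.7000 16.8346 1.7502
102.4183 87.0772 64.1348 29.8247 3.4352 0.0000
108.0618 95.5169 76.7563 48.7000 6.7422 0.0000 0.0000

Δt=0.18567  u=1.22290  d=0.81773  q=0.48354  discount=0.98654
step 6 (expiry): payoffs max(K−S,0) = 108.0618 95.5169 76.7563 48.7000 6.7422 0.0000 0.0000
step 5: (k=5,j=0): S=30.9617, (K−S)⁺=102.4183, hold=100.6227 ⇒ V=102.4183 exercise | (k=5,j=1): S=46.3028, (K−S)⁺=87.0772, hold=85.2816 ⇒ V=87.0772 exercise | (k=5,j=2): S=69.2452, (K−S)⁺=64.1348, hold=62.3392 ⇒ V=64.1348 exercise | (k=5,j=3): S=103.5553, (K−S)⁺=29.8247, hold=28.0292 ⇒ V=29.8247 exercise | (k=5,j=4): S=154.8655, (K−S)⁺=0.0000, hold=3.4352 ⇒ V=3.4352 continue | (k=5,j=5): S=231.5993, (K−S)⁺=0.0000, hold=0.0000 ⇒ V=0.0000 continue  boundary S*=103.5553
step 4: (k=4,j=0): S=37.8631, (K−S)⁺=95.5169, hold=93.7214 ⇒ V=95.5169 exercise | (k=4,j=1): S=56.6237, (K−S)⁺=76.7563, hold=74.9607 ⇒ V=76.7563 exercise | (k=4,j=2): S=84.6800, (K−S)⁺=48.7000, hold=46.9044 ⇒ V=48.7000 exercise | (k=4,j=3): S=126.6378, (K−S)⁺=6.7422, hold=16.8346 ⇒ V=16.8346 continue | (k=4,j=4): S=189.3852, (K−S)⁺=0.0000, hold=1.7502 ⇒ V=1.7502 continue  boundary S*=84.6800
step 3: (k=3,j=0): S=46.3028, (K−S)⁺=87.0772, hold=85.2816 ⇒ V=87.0772 exercise | (k=3,j=1): S=69.2452, (K−S)⁺=64.1348, hold=62.3392 ⇒ V=64.1348 exercise | (k=3,j=2): S=103.5553, (K−S)⁺=29.8247, hold=32.8435 ⇒ V=32.8435 continue | (k=3,j=3): S=154.8655, (K−S)⁺=0.0000, hold=9.4122 ⇒ V=9.4122 continue  boundary S*=69.2452
step 2: (k=2,j=0): S=56.6237, (K−S)⁺=76.7563, hold=74.9607 ⇒ V=76.7563 exercise | (k=2,j=1): S=84.6800, (K−S)⁺=48.7000, hold=48.3445 ⇒ V=48.7000 exercise | (k=2,j=2): S=126.6378, (K−S)⁺=6.7422, hold=21.2239 ⇒ V=21.2239 continue  boundary S*=84.6800
step 1: (k=1,j=0): S=69.2452, (K−S)⁺=64.1348, hold=62.3392 ⇒ V=64.1348 exercise | (k=1,j=1): S=103.5553, (K−S)⁺=29.8247, hold=34.9374 ⇒ V=34.9374 continue  boundary S*=69.2452
step 0: (k=0,j=0): S=84.6800, (K−S)⁺=48.7000, hold=49.3433 ⇒ V=49.3433 continue  boundary S*=-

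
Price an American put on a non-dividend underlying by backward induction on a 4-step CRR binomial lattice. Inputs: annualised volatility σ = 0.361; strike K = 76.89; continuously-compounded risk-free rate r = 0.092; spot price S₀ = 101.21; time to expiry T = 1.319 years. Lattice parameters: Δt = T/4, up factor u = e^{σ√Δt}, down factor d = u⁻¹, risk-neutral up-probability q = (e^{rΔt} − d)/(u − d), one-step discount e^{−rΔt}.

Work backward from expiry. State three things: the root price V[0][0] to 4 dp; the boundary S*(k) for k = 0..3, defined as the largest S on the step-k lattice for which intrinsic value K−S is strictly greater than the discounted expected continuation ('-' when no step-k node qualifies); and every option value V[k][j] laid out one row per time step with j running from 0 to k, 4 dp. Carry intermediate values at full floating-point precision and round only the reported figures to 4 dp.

params: Δt=0.32975 u=1.23035 d=0.81278 q=0.52212 e^(-rΔt)=0.97012
t_4 payoffs: 32.7222 10.0302 0.0000 0.0000 0.0000
t_3: node(3,0) S=54.3420 payoff=22.5480 vs cont=20.2504 → 22.5480 [stop]  node(3,1) S=82.2610 payoff=0.0000 vs cont=4.6500 → 4.6500 [wait]  node(3,2) S=124.5239 payoff=0.0000 vs cont=0.0000 → 0.0000 [wait]  node(3,3) S=188.5000 payoff=0.0000 vs cont=0.0000 → 0.0000 [wait]  ⇒ S*(3)=54.3420
t_2: node(2,0) S=66.8598 payoff=10.0302 vs cont=12.8085 → 12.8085 [wait]  node(2,1) S=101.2100 payoff=0.0000 vs cont=2.1557 → 2.1557 [wait]  node(2,2) S=153.2082 payoff=0.0000 vs cont=0.0000 → 0.0000 [wait]  ⇒ S*(2)=-
t_1: node(1,0) S=82.2610 payoff=0.0000 vs cont=7.0299 → 7.0299 [wait]  node(1,1) S=124.5239 payoff=0.0000 vs cont=0.9994 → 0.9994 [wait]  ⇒ S*(1)=-
t_0: node(0,0) S=101.2100 payoff=0.0000 vs cont=3.7653 → 3.7653 [wait]  ⇒ S*(0)=-

price = 3.7653
boundary = - - - 54.3420
tree:
3.7653
7.0299 0.9994
12.8085 2.1557 0.0000
22.5480 4.6500 0.0000 0.0000
32.7222 10.0302 0.0000 0.0000 0.0000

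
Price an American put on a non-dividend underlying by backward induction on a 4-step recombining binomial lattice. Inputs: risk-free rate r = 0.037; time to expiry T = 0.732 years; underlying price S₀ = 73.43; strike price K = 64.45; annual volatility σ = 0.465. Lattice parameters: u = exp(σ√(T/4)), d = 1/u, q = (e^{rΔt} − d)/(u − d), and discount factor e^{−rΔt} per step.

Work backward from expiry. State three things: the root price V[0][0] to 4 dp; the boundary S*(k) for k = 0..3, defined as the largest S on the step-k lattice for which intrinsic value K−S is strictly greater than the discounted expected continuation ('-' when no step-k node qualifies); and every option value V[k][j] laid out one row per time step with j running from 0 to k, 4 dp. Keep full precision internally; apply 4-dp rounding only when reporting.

price = 6.6739
boundary = - - - 40.4300
tree:
6.6739
10.6512 2.2387
16.4205 4.2319 0.0000
24.0200 7.9996 0.0000 0.0000
31.3129 15.1220 0.0000 0.0000 0.0000

params: Δt=0.18300 u=1.22008 d=0.81962 q=0.46740 e^(-rΔt)=0.99325
t_4 payoffs: 31.3129 15.1220 0.0000 0.0000 0.0000
t_3: node(3,0) S=40.4300 payoff=24.0200 vs cont=23.5851 → 24.0200 [stop]  node(3,1) S=60.1844 payoff=4.2656 vs cont=7.9996 → 7.9996 [wait]  node(3,2) S=89.5908 payoff=0.0000 vs cont=0.0000 → 0.0000 [wait]  node(3,3) S=133.3654 payoff=0.0000 vs cont=0.0000 → 0.0000 [wait]  ⇒ S*(3)=40.4300
t_2: node(2,0) S=49.3280 payoff=15.1220 vs cont=16.4205 → 16.4205 [wait]  node(2,1) S=73.4300 payoff=0.0000 vs cont=4.2319 → 4.2319 [wait]  node(2,2) S=109.3083 payoff=0.0000 vs cont=0.0000 → 0.0000 [wait]  ⇒ S*(2)=-
t_1: node(1,0) S=60.1844 payoff=4.2656 vs cont=10.6512 → 10.6512 [wait]  node(1,1) S=89.5908 payoff=0.0000 vs cont=2.2387 → 2.2387 [wait]  ⇒ S*(1)=-
t_0: node(0,0) S=73.4300 payoff=0.0000 vs cont=6.6739 → 6.6739 [wait]  ⇒ S*(0)=-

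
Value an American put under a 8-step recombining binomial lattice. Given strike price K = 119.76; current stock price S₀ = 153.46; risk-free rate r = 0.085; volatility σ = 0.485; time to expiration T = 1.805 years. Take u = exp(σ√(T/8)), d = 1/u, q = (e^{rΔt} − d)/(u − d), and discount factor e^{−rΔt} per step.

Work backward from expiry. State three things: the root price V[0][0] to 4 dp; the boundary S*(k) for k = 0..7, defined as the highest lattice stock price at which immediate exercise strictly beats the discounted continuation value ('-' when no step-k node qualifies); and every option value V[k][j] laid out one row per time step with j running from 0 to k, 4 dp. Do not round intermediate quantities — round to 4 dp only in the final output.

price = 14.8353
boundary = - - - - 61.0651 76.8853 61.0651 76.8853
tree:
14.8353
21.8946 7.9118
31.4384 12.6081 3.2275
43.7354 19.6018 5.6656 0.7606
58.6949 29.5555 9.7872 1.5035 0.0000
71.2599 42.8747 16.5552 2.9721 0.0000 0.0000
81.2395 58.6949 27.2074 5.8749 0.0000 0.0000 0.0000
89.1657 71.2599 42.8747 11.6131 0.0000 0.0000 0.0000 0.0000
95.4609 81.2395 58.6949 22.9558 0.0000 0.0000 0.0000 0.0000 0.0000

Δt=0.22562  u=1.25907  d=0.79424  q=0.48432  discount=0.98100
step 8 (expiry): payoffs max(K−S,0) = 95.4609 81.2395 58.6949 22.9558 0.0000 0.0000 0.0000 0.0000 0.0000
step 7: (k=7,j=0): S=30.5943, (K−S)⁺=89.1657, hold=86.8908 ⇒ V=89.1657 exercise | (k=7,j=1): S=48.5001, (K−S)⁺=71.2599, hold=68.9851 ⇒ V=71.2599 exercise | (k=7,j=2): S=76.8853, (K−S)⁺=42.8747, hold=40.5998 ⇒ V=42.8747 exercise | (k=7,j=3): S=121.8834, (K−S)⁺=0.0000, hold=11.6131 ⇒ V=11.6131 continue | (k=7,j=4): S=193.2172, (K−S)⁺=0.0000, hold=0.0000 ⇒ V=0.0000 continue | (k=7,j=5): S=306.3000, (K−S)⁺=0.0000, hold=0.0000 ⇒ V=0.0000 continue | (k=7,j=6): S=485.5659, (K−S)⁺=0.0000, hold=0.0000 ⇒ V=0.0000 continue | (k=7,j=7): S=769.7494, (K−S)⁺=0.0000, hold=0.0000 ⇒ V=0.0000 continue  boundary S*=76.8853
step 6: (k=6,j=0): S=38.5205, (K−S)⁺=81.2395, hold=78.9646 ⇒ V=81.2395 exercise | (k=6,j=1): S=61.0651, (K−S)⁺=58.6949, hold=56.4200 ⇒ V=58.6949 exercise | (k=6,j=2): S=96.8042, (K−S)⁺=22.9558, hold=27.2074 ⇒ V=27.2074 continue | (k=6,j=3): S=153.4600, (K−S)⁺=0.0000, hold=5.8749 ⇒ V=5.8749 continue | (k=6,j=4): S=243.2744, (K−S)⁺=0.0000, hold=0.0000 ⇒ V=0.0000 continue | (k=6,j=5): S=385.6538, (K−S)⁺=0.0000, hold=0.0000 ⇒ V=0.0000 continue | (k=6,j=6): S=611.3624, (K−S)⁺=0.0000, hold=0.0000 ⇒ V=0.0000 continue  boundary S*=61.0651
step 5: (k=5,j=0): S=48.5001, (K−S)⁺=71.2599, hold=68.9851 ⇒ V=71.2599 exercise | (k=5,j=1): S=76.8853, (K−S)⁺=42.8747, hold=42.6198 ⇒ V=42.8747 exercise | (k=5,j=2): S=121.8834, (K−S)⁺=0.0000, hold=16.5552 ⇒ V=16.5552 continue | (k=5,j=3): S=193.2172, (K−S)⁺=0.0000, hold=2.9721 ⇒ V=2.9721 continue | (k=5,j=4): S=306.3000, (K−S)⁺=0.0000, hold=0.0000 ⇒ V=0.0000 continue | (k=5,j=5): S=485.5659, (K−S)⁺=0.0000, hold=0.0000 ⇒ V=0.0000 continue  boundary S*=76.8853
step 4: (k=4,j=0): S=61.0651, (K−S)⁺=58.6949, hold=56.4200 ⇒ V=58.6949 exercise | (k=4,j=1): S=96.8042, (K−S)⁺=22.9558, hold=29.5555 ⇒ V=29.5555 continue | (k=4,j=2): S=153.4600, (K−S)⁺=0.0000, hold=9.7872 ⇒ V=9.7872 continue | (k=4,j=3): S=243.2744, (K−S)⁺=0.0000, hold=1.5035 ⇒ V=1.5035 continue | (k=4,j=4): S=385.6538, (K−S)⁺=0.0000, hold=0.0000 ⇒ V=0.0000 continue  boundary S*=61.0651
step 3: (k=3,j=0): S=76.8853, (K−S)⁺=42.8747, hold=43.7354 ⇒ V=43.7354 continue | (k=3,j=1): S=121.8834, (K−S)⁺=0.0000, hold=19.6018 ⇒ V=19.6018 continue | (k=3,j=2): S=193.2172, (K−S)⁺=0.0000, hold=5.6656 ⇒ V=5.6656 continue | (k=3,j=3): S=306.3000, (K−S)⁺=0.0000, hold=0.7606 ⇒ V=0.7606 continue  boundary S*=-
step 2: (k=2,j=0): S=96.8042, (K−S)⁺=22.9558, hold=31.4384 ⇒ V=31.4384 continue | (k=2,j=1): S=153.4600, (K−S)⁺=0.0000, hold=12.6081 ⇒ V=12.6081 continue | (k=2,j=2): S=243.2744, (K−S)⁺=0.0000, hold=3.2275 ⇒ V=3.2275 continue  boundary S*=-
step 1: (k=1,j=0): S=121.8834, (K−S)⁺=0.0000, hold=21.8946 ⇒ V=21.8946 continue | (k=1,j=1): S=193.2172, (K−S)⁺=0.0000, hold=7.9118 ⇒ V=7.9118 continue  boundary S*=-
step 0: (k=0,j=0): S=153.4600, (K−S)⁺=0.0000, hold=14.8353 ⇒ V=14.8353 continue  boundary S*=-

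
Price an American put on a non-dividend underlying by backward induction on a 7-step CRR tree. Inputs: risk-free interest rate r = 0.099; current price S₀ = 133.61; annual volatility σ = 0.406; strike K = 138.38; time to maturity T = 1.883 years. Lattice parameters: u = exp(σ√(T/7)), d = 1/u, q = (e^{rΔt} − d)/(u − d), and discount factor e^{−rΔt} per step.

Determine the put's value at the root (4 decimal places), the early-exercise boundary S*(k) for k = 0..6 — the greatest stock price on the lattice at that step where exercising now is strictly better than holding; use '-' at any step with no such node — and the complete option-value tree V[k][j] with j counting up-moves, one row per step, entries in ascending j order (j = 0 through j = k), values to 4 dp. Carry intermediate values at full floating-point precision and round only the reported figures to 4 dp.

price = 22.8213
boundary = - - 87.6875 71.0374 87.6875 71.0374 87.6875
tree:
22.8213
34.5583 12.8019
50.6925 20.9534 5.6824
67.3426 33.2291 10.3203 1.5472
80.8312 50.6925 18.2829 3.2504 0.0000
91.7585 67.3426 31.2697 6.8287 0.0000 0.0000
100.6110 80.8312 50.6925 14.3463 0.0000 0.0000 0.0000
107.7826 91.7585 67.3426 30.1399 0.0000 0.0000 0.0000 0.0000

Δt=0.26900  u=1.23438  d=0.81012  q=0.51116  discount=0.97372
step 7 (expiry): payoffs max(K−S,0) = 107.7826 91.7585 67.3426 30.1399 0.0000 0.0000 0.0000 0.0000
step 6: (k=6,j=0): S=37.7690, (K−S)⁺=100.6110, hold=96.9744 ⇒ V=100.6110 exercise | (k=6,j=1): S=57.5488, (K−S)⁺=80.8312, hold=77.1946 ⇒ V=80.8312 exercise | (k=6,j=2): S=87.6875, (K−S)⁺=50.6925, hold=47.0559 ⇒ V=50.6925 exercise | (k=6,j=3): S=133.6100, (K−S)⁺=4.7700, hold=14.3463 ⇒ V=14.3463 continue | (k=6,j=4): S=203.5824, (K−S)⁺=0.0000, hold=0.0000 ⇒ V=0.0000 continue | (k=6,j=5): S=310.1996, (K−S)⁺=0.0000, hold=0.0000 ⇒ V=0.0000 continue | (k=6,j=6): S=472.6531, (K−S)⁺=0.0000, hold=0.0000 ⇒ V=0.0000 continue  boundary S*=87.6875
step 5: (k=5,j=0): S=46.6215, (K−S)⁺=91.7585, hold=88.1220 ⇒ V=91.7585 exercise | (k=5,j=1): S=71.0374, (K−S)⁺=67.3426, hold=63.7060 ⇒ V=67.3426 exercise | (k=5,j=2): S=108.2401, (K−S)⁺=30.1399, hold=31.2697 ⇒ V=31.2697 continue | (k=5,j=3): S=164.9262, (K−S)⁺=0.0000, hold=6.8287 ⇒ V=6.8287 continue | (k=5,j=4): S=251.2990, (K−S)⁺=0.0000, hold=0.0000 ⇒ V=0.0000 continue | (k=5,j=5): S=382.9057, (K−S)⁺=0.0000, hold=0.0000 ⇒ V=0.0000 continue  boundary S*=71.0374
step 4: (k=4,j=0): S=57.5488, (K−S)⁺=80.8312, hold=77.1946 ⇒ V=80.8312 exercise | (k=4,j=1): S=87.6875, (K−S)⁺=50.6925, hold=47.6183 ⇒ V=50.6925 exercise | (k=4,j=2): S=133.6100, (K−S)⁺=4.7700, hold=18.2829 ⇒ V=18.2829 continue | (k=4,j=3): S=203.5824, (K−S)⁺=0.0000, hold=3.2504 ⇒ V=3.2504 continue | (k=4,j=4): S=310.1996, (K−S)⁺=0.0000, hold=0.0000 ⇒ V=0.0000 continue  boundary S*=87.6875
step 3: (k=3,j=0): S=71.0374, (K−S)⁺=67.3426, hold=63.7060 ⇒ V=67.3426 exercise | (k=3,j=1): S=108.2401, (K−S)⁺=30.1399, hold=33.2291 ⇒ V=33.2291 continue | (k=3,j=2): S=164.9262, (K−S)⁺=0.0000, hold=10.3203 ⇒ V=10.3203 continue | (k=3,j=3): S=251.2990, (K−S)⁺=0.0000, hold=1.5472 ⇒ V=1.5472 continue  boundary S*=71.0374
step 2: (k=2,j=0): S=87.6875, (K−S)⁺=50.6925, hold=48.5935 ⇒ V=50.6925 exercise | (k=2,j=1): S=133.6100, (K−S)⁺=4.7700, hold=20.9534 ⇒ V=20.9534 continue | (k=2,j=2): S=203.5824, (K−S)⁺=0.0000, hold=5.6824 ⇒ V=5.6824 continue  boundary S*=87.6875
step 1: (k=1,j=0): S=108.2401, (K−S)⁺=30.1399, hold=34.5583 ⇒ V=34.5583 continue | (k=1,j=1): S=164.9262, (K−S)⁺=0.0000, hold=12.8019 ⇒ V=12.8019 continue  boundary S*=-
step 0: (k=0,j=0): S=133.6100, (K−S)⁺=4.7700, hold=22.8213 ⇒ V=22.8213 continue  boundary S*=-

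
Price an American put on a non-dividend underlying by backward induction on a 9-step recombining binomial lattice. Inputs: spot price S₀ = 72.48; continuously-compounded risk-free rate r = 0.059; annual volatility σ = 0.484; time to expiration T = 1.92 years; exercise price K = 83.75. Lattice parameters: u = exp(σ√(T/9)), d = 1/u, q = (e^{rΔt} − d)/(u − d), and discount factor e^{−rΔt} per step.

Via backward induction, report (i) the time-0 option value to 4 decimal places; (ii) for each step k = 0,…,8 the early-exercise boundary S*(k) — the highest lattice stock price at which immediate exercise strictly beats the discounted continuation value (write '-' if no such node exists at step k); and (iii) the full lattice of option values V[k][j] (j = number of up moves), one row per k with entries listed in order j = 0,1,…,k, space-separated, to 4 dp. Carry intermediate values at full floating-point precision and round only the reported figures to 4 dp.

price = 22.1391
boundary = - - - 37.0645 46.3495 37.0645 46.3495 57.9604 46.3495
tree:
22.1391
29.2661 14.7741
37.5603 20.7888 8.4538
46.6855 28.3774 12.8722 3.7464
54.1104 37.4005 19.0623 6.3051 0.9896
60.0480 46.6855 27.2757 10.4016 1.8996 0.0000
64.7961 54.1104 37.4005 16.7008 3.6464 0.0000 0.0000
68.5930 60.0480 46.6855 25.7896 6.9993 0.0000 0.0000 0.0000
71.6294 64.7961 54.1104 37.4005 13.4354 0.0000 0.0000 0.0000 0.0000
74.0574 68.5930 60.0480 46.6855 25.7896 0.0000 0.0000 0.0000 0.0000 0.0000

Δt=0.21333, u=1.25051, d=0.79967, q=0.47244, disc=e^(-rΔt)=0.98749
k=9 terminal: V=max(K-S,0) → 74.0574 68.5930 60.0480 46.6855 25.7896 0.0000 0.0000 0.0000 0.0000 0.0000
k=8: j=0 S=12.1206 intr=71.6294 cont=70.5818 V=71.6294[EX]; j=1 S=18.9539 intr=64.7961 cont=63.7486 V=64.7961[EX]; j=2 S=29.6396 intr=54.1104 cont=53.0629 V=54.1104[EX]; j=3 S=46.3495 intr=37.4005 cont=36.3530 V=37.4005[EX]; j=4 S=72.4800 intr=11.2700 cont=13.4354 V=13.4354[hold]; j=5 S=113.3421 intr=0.0000 cont=0.0000 V=0.0000[hold]; j=6 S=177.2411 intr=0.0000 cont=0.0000 V=0.0000[hold]; j=7 S=277.1644 intr=0.0000 cont=0.0000 V=0.0000[hold]; j=8 S=433.4216 intr=0.0000 cont=0.0000 V=0.0000[hold]  S*(8)=46.3495
k=7: j=0 S=15.1570 intr=68.5930 cont=67.5455 V=68.5930[EX]; j=1 S=23.7020 intr=60.0480 cont=59.0004 V=60.0480[EX]; j=2 S=37.0645 intr=46.6855 cont=45.6379 V=46.6855[EX]; j=3 S=57.9604 intr=25.7896 cont=25.7523 V=25.7896[EX]; j=4 S=90.6368 intr=0.0000 cont=6.9993 V=6.9993[hold]; j=5 S=141.7352 intr=0.0000 cont=0.0000 V=0.0000[hold]; j=6 S=221.6414 intr=0.0000 cont=0.0000 V=0.0000[hold]; j=7 S=346.5963 intr=0.0000 cont=0.0000 V=0.0000[hold]  S*(7)=57.9604
k=6: j=0 S=18.9539 intr=64.7961 cont=63.7486 V=64.7961[EX]; j=1 S=29.6396 intr=54.1104 cont=53.0629 V=54.1104[EX]; j=2 S=46.3495 intr=37.4005 cont=36.3530 V=37.4005[EX]; j=3 S=72.4800 intr=11.2700 cont=16.7008 V=16.7008[hold]; j=4 S=113.3421 intr=0.0000 cont=3.6464 V=3.6464[hold]; j=5 S=177.2411 intr=0.0000 cont=0.0000 V=0.0000[hold]; j=6 S=277.1644 intr=0.0000 cont=0.0000 V=0.0000[hold]  S*(6)=46.3495
k=5: j=0 S=23.7020 intr=60.0480 cont=59.0004 V=60.0480[EX]; j=1 S=37.0645 intr=46.6855 cont=45.6379 V=46.6855[EX]; j=2 S=57.9604 intr=25.7896 cont=27.2757 V=27.2757[hold]; j=3 S=90.6368 intr=0.0000 cont=10.4016 V=10.4016[hold]; j=4 S=141.7352 intr=0.0000 cont=1.8996 V=1.8996[hold]; j=5 S=221.6414 intr=0.0000 cont=0.0000 V=0.0000[hold]  S*(5)=37.0645
k=4: j=0 S=29.6396 intr=54.1104 cont=53.0629 V=54.1104[EX]; j=1 S=46.3495 intr=37.4005 cont=37.0463 V=37.4005[EX]; j=2 S=72.4800 intr=11.2700 cont=19.0623 V=19.0623[hold]; j=3 S=113.3421 intr=0.0000 cont=6.3051 V=6.3051[hold]; j=4 S=177.2411 intr=0.0000 cont=0.9896 V=0.9896[hold]  S*(4)=46.3495
k=3: j=0 S=37.0645 intr=46.6855 cont=45.6379 V=46.6855[EX]; j=1 S=57.9604 intr=25.7896 cont=28.3774 V=28.3774[hold]; j=2 S=90.6368 intr=0.0000 cont=12.8722 V=12.8722[hold]; j=3 S=141.7352 intr=0.0000 cont=3.7464 V=3.7464[hold]  S*(3)=37.0645
k=2: j=0 S=46.3495 intr=37.4005 cont=37.5603 V=37.5603[hold]; j=1 S=72.4800 intr=11.2700 cont=20.7888 V=20.7888[hold]; j=2 S=113.3421 intr=0.0000 cont=8.4538 V=8.4538[hold]  S*(2)=-
k=1: j=0 S=57.9604 intr=25.7896 cont=29.2661 V=29.2661[hold]; j=1 S=90.6368 intr=0.0000 cont=14.7741 V=14.7741[hold]  S*(1)=-
k=0: j=0 S=72.4800 intr=11.2700 cont=22.1391 V=22.1391[hold]  S*(0)=-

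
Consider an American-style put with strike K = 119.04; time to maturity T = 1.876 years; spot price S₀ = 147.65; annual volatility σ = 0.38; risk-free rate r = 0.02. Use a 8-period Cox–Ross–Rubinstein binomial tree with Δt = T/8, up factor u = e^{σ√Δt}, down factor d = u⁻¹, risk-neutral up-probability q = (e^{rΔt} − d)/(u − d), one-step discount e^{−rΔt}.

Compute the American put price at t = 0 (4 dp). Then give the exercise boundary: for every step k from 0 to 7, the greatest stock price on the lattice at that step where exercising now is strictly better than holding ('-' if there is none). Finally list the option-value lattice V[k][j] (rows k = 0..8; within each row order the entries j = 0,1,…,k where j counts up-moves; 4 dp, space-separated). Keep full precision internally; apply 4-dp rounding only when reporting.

Δt=0.23450  u=1.20203  d=0.83192  q=0.46683  discount=0.99532
step 8 (expiry): payoffs max(K−S,0) = 85.1636 70.0924 48.3162 16.8521 0.0000 0.0000 0.0000 0.0000 0.0000
step 7: (k=7,j=0): S=40.7206, (K−S)⁺=78.3194, hold=77.7624 ⇒ V=78.3194 exercise | (k=7,j=1): S=58.8367, (K−S)⁺=60.2033, hold=59.6463 ⇒ V=60.2033 exercise | (k=7,j=2): S=85.0124, (K−S)⁺=34.0276, hold=33.4706 ⇒ V=34.0276 exercise | (k=7,j=3): S=122.8334, (K−S)⁺=0.0000, hold=8.9431 ⇒ V=8.9431 continue | (k=7,j=4): S=177.4804, (K−S)⁺=0.0000, hold=0.0000 ⇒ V=0.0000 continue | (k=7,j=5): S=256.4393, (K−S)⁺=0.0000, hold=0.0000 ⇒ V=0.0000 continue | (k=7,j=6): S=370.5259, (K−S)⁺=0.0000, hold=0.0000 ⇒ V=0.0000 continue | (k=7,j=7): S=535.3683, (K−S)⁺=0.0000, hold=0.0000 ⇒ V=0.0000 continue  boundary S*=85.0124
step 6: (k=6,j=0): S=48.9476, (K−S)⁺=70.0924, hold=69.5354 ⇒ V=70.0924 exercise | (k=6,j=1): S=70.7238, (K−S)⁺=48.3162, hold=47.7593 ⇒ V=48.3162 exercise | (k=6,j=2): S=102.1879, (K−S)⁺=16.8521, hold=22.2130 ⇒ V=22.2130 continue | (k=6,j=3): S=147.6500, (K−S)⁺=0.0000, hold=4.7459 ⇒ V=4.7459 continue | (k=6,j=4): S=213.3377, (K−S)⁺=0.0000, hold=0.0000 ⇒ V=0.0000 continue | (k=6,j=5): S=308.2489, (K−S)⁺=0.0000, hold=0.0000 ⇒ V=0.0000 continue | (k=6,j=6): S=445.3850, (K−S)⁺=0.0000, hold=0.0000 ⇒ V=0.0000 continue  boundary S*=70.7238
step 5: (k=5,j=0): S=58.8367, (K−S)⁺=60.2033, hold=59.6463 ⇒ V=60.2033 exercise | (k=5,j=1): S=85.0124, (K−S)⁺=34.0276, hold=35.9615 ⇒ V=35.9615 continue | (k=5,j=2): S=122.8334, (K−S)⁺=0.0000, hold=13.9931 ⇒ V=13.9931 continue | (k=5,j=3): S=177.4804, (K−S)⁺=0.0000, hold=2.5185 ⇒ V=2.5185 continue | (k=5,j=4): S=256.4393, (K−S)⁺=0.0000, hold=0.0000 ⇒ V=0.0000 continue | (k=5,j=5): S=370.5259, (K−S)⁺=0.0000, hold=0.0000 ⇒ V=0.0000 continue  boundary S*=58.8367
step 4: (k=4,j=0): S=70.7238, (K−S)⁺=48.3162, hold=48.6578 ⇒ V=48.6578 continue | (k=4,j=1): S=102.1879, (K−S)⁺=16.8521, hold=25.5858 ⇒ V=25.5858 continue | (k=4,j=2): S=147.6500, (K−S)⁺=0.0000, hold=8.5961 ⇒ V=8.5961 continue | (k=4,j=3): S=213.3377, (K−S)⁺=0.0000, hold=1.3365 ⇒ V=1.3365 continue | (k=4,j=4): S=308.2489, (K−S)⁺=0.0000, hold=0.0000 ⇒ V=0.0000 continue  boundary S*=-
step 3: (k=3,j=0): S=85.0124, (K−S)⁺=34.0276, hold=37.7099 ⇒ V=37.7099 continue | (k=3,j=1): S=122.8334, (K−S)⁺=0.0000, hold=17.5719 ⇒ V=17.5719 continue | (k=3,j=2): S=177.4804, (K−S)⁺=0.0000, hold=5.1828 ⇒ V=5.1828 continue | (k=3,j=3): S=256.4393, (K−S)⁺=0.0000, hold=0.7093 ⇒ V=0.7093 continue  boundary S*=-
step 2: (k=2,j=0): S=102.1879, (K−S)⁺=16.8521, hold=28.1765 ⇒ V=28.1765 continue | (k=2,j=1): S=147.6500, (K−S)⁺=0.0000, hold=11.7332 ⇒ V=11.7332 continue | (k=2,j=2): S=213.3377, (K−S)⁺=0.0000, hold=3.0799 ⇒ V=3.0799 continue  boundary S*=-
step 1: (k=1,j=0): S=122.8334, (K−S)⁺=0.0000, hold=20.4044 ⇒ V=20.4044 continue | (k=1,j=1): S=177.4804, (K−S)⁺=0.0000, hold=7.6576 ⇒ V=7.6576 continue  boundary S*=-
step 0: (k=0,j=0): S=147.6500, (K−S)⁺=0.0000, hold=14.3862 ⇒ V=14.3862 continue  boundary S*=-

price = 14.3862
boundary = - - - - - 58.8367 70.7238 85.0124
tree:
14.3862
20.4044 7.6576
28.1765 11.7332 3.0799
37.7099 17.5719 5.1828 0.7093
48.6578 25.5858 8.5961 1.3365 0.0000
60.2033 35.9615 13.9931 2.5185 0.0000 0.0000
70.0924 48.3162 22.2130 4.7459 0.0000 0.0000 0.0000
78.3194 60.2033 34.0276 8.9431 0.0000 0.0000 0.0000 0.0000
85.1636 70.0924 48.3162 16.8521 0.0000 0.0000 0.0000 0.0000 0.0000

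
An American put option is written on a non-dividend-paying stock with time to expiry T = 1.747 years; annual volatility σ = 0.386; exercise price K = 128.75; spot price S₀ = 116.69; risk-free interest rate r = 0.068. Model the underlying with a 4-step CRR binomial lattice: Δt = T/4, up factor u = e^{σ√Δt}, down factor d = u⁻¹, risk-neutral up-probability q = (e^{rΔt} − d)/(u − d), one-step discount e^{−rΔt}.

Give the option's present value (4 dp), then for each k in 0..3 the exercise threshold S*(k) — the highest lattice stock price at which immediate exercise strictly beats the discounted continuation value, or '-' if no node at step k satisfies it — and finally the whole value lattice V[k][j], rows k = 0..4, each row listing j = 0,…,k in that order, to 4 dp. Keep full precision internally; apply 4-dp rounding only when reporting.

Δt=0.43675  u=1.29059  d=0.77484  q=0.49502  discount=0.97074
step 4 (expiry): payoffs max(K−S,0) = 86.6883 58.6916 12.0600 0.0000 0.0000
step 3: (k=3,j=0): S=54.2842, (K−S)⁺=74.4658, hold=70.6983 ⇒ V=74.4658 exercise | (k=3,j=1): S=90.4163, (K−S)⁺=38.3337, hold=34.5662 ⇒ V=38.3337 exercise | (k=3,j=2): S=150.5984, (K−S)⁺=0.0000, hold=5.9119 ⇒ V=5.9119 continue | (k=3,j=3): S=250.8384, (K−S)⁺=0.0000, hold=0.0000 ⇒ V=0.0000 continue  boundary S*=90.4163
step 2: (k=2,j=0): S=70.0584, (K−S)⁺=58.6916, hold=54.9241 ⇒ V=58.6916 exercise | (k=2,j=1): S=116.6900, (K−S)⁺=12.0600, hold=21.6322 ⇒ V=21.6322 continue | (k=2,j=2): S=194.3602, (K−S)⁺=0.0000, hold=2.8980 ⇒ V=2.8980 continue  boundary S*=70.0584
step 1: (k=1,j=0): S=90.4163, (K−S)⁺=38.3337, hold=39.1659 ⇒ V=39.1659 continue | (k=1,j=1): S=150.5984, (K−S)⁺=0.0000, hold=11.9968 ⇒ V=11.9968 continue  boundary S*=-
step 0: (k=0,j=0): S=116.6900, (K−S)⁺=12.0600, hold=24.9642 ⇒ V=24.9642 continue  boundary S*=-

price = 24.9642
boundary = - - 70.0584 90.4163
tree:
24.9642
39.1659 11.9968
58.6916 21.6322 2.8980
74.4658 38.3337 5.9119 0.0000
86.6883 58.6916 12.0600 0.0000 0.0000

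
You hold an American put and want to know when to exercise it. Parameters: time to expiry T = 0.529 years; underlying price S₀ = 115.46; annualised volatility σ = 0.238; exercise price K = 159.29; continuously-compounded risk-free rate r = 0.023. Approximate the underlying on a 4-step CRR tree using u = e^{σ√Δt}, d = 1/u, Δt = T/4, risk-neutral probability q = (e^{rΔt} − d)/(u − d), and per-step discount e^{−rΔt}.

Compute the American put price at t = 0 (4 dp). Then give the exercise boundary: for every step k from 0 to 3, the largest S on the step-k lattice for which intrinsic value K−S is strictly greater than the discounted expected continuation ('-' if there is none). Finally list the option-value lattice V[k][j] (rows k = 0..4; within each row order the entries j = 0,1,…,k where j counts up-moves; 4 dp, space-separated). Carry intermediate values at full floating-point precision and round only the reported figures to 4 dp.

Δt=0.13225  u=1.09041  d=0.91709  q=0.49595  discount=0.99696
step 4 (expiry): payoffs max(K−S,0) = 77.6174 62.1823 43.8300 22.0094 0.0000
step 3: (k=3,j=0): S=89.0564, (K−S)⁺=70.2336, hold=69.7498 ⇒ V=70.2336 exercise | (k=3,j=1): S=105.8870, (K−S)⁺=53.4030, hold=52.9192 ⇒ V=53.4030 exercise | (k=3,j=2): S=125.8985, (K−S)⁺=33.3915, hold=32.9078 ⇒ V=33.3915 exercise | (k=3,j=3): S=149.6918, (K−S)⁺=9.5982, hold=11.0601 ⇒ V=11.0601 continue  boundary S*=125.8985
step 2: (k=2,j=0): S=97.1077, (K−S)⁺=62.1823, hold=61.6985 ⇒ V=62.1823 exercise | (k=2,j=1): S=115.4600, (K−S)⁺=43.8300, hold=43.3462 ⇒ V=43.8300 exercise | (k=2,j=2): S=137.2806, (K−S)⁺=22.0094, hold=22.2484 ⇒ V=22.2484 continue  boundary S*=115.4600
step 1: (k=1,j=0): S=105.8870, (K−S)⁺=53.4030, hold=52.9192 ⇒ V=53.4030 exercise | (k=1,j=1): S=125.8985, (K−S)⁺=33.3915, hold=33.0260 ⇒ V=33.3915 exercise  boundary S*=125.8985
step 0: (k=0,j=0): S=115.4600, (K−S)⁺=43.8300, hold=43.3462 ⇒ V=43.8300 exercise  boundary S*=115.4600

price = 43.8300
boundary = 115.4600 125.8985 115.4600 125.8985
tree:
43.8300
53.4030 33.3915
62.1823 43.8300 22.2484
70.2336 53.4030 33.3915 11.0601
77.6174 62.1823 43.8300 22.0094 0.0000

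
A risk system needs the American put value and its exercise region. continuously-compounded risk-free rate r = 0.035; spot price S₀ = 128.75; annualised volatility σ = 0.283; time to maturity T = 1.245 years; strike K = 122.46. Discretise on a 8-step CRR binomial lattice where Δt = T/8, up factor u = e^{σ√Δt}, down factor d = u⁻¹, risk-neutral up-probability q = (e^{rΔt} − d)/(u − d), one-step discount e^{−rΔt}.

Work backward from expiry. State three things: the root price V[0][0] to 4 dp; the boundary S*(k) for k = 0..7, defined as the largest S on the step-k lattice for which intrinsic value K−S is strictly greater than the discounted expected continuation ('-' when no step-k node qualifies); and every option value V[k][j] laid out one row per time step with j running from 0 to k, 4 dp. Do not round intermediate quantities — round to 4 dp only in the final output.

price = 10.8347
boundary = - - - - 82.3770 92.1067 82.3770 92.1067
tree:
10.8347
15.8298 5.8889
22.4164 9.3253 2.4693
30.6089 14.3560 4.3267 0.6131
40.0830 21.3390 7.4333 1.2243 0.0000
48.7849 30.3533 12.4334 2.4451 0.0000 0.0000
56.5676 40.0830 20.0146 4.8829 0.0000 0.0000 0.0000
63.5282 48.7849 30.3533 9.7515 0.0000 0.0000 0.0000 0.0000
69.7535 56.5676 40.0830 19.4744 0.0000 0.0000 0.0000 0.0000 0.0000

params: Δt=0.15563 u=1.11811 d=0.89436 q=0.49653 e^(-rΔt)=0.99457
t_8 payoffs: 69.7535 56.5676 40.0830 19.4744 0.0000 0.0000 0.0000 0.0000 0.0000
t_7: node(7,0) S=58.9318 payoff=63.5282 vs cont=62.8630 → 63.5282 [stop]  node(7,1) S=73.6751 payoff=48.7849 vs cont=48.1197 → 48.7849 [stop]  node(7,2) S=92.1067 payoff=30.3533 vs cont=29.6881 → 30.3533 [stop]  node(7,3) S=115.1495 payoff=7.3105 vs cont=9.7515 → 9.7515 [wait]  node(7,4) S=143.9569 payoff=0.0000 vs cont=0.0000 → 0.0000 [wait]  node(7,5) S=179.9713 payoff=0.0000 vs cont=0.0000 → 0.0000 [wait]  node(7,6) S=224.9955 payoff=0.0000 vs cont=0.0000 → 0.0000 [wait]  node(7,7) S=281.2837 payoff=0.0000 vs cont=0.0000 → 0.0000 [wait]  ⇒ S*(7)=92.1067
t_6: node(6,0) S=65.8924 payoff=56.5676 vs cont=55.9024 → 56.5676 [stop]  node(6,1) S=82.3770 payoff=40.0830 vs cont=39.4178 → 40.0830 [stop]  node(6,2) S=102.9856 payoff=19.4744 vs cont=20.0146 → 20.0146 [wait]  node(6,3) S=128.7500 payoff=0.0000 vs cont=4.8829 → 4.8829 [wait]  node(6,4) S=160.9600 payoff=0.0000 vs cont=0.0000 → 0.0000 [wait]  node(6,5) S=201.2281 payoff=0.0000 vs cont=0.0000 → 0.0000 [wait]  node(6,6) S=251.5702 payoff=0.0000 vs cont=0.0000 → 0.0000 [wait]  ⇒ S*(6)=82.3770
t_5: node(5,0) S=73.6751 payoff=48.7849 vs cont=48.1197 → 48.7849 [stop]  node(5,1) S=92.1067 payoff=30.3533 vs cont=29.9549 → 30.3533 [stop]  node(5,2) S=115.1495 payoff=7.3105 vs cont=12.4334 → 12.4334 [wait]  node(5,3) S=143.9569 payoff=0.0000 vs cont=2.4451 → 2.4451 [wait]  node(5,4) S=179.9713 payoff=0.0000 vs cont=0.0000 → 0.0000 [wait]  node(5,5) S=224.9955 payoff=0.0000 vs cont=0.0000 → 0.0000 [wait]  ⇒ S*(5)=92.1067
t_4: node(4,0) S=82.3770 payoff=40.0830 vs cont=39.4178 → 40.0830 [stop]  node(4,1) S=102.9856 payoff=19.4744 vs cont=21.3390 → 21.3390 [wait]  node(4,2) S=128.7500 payoff=0.0000 vs cont=7.4333 → 7.4333 [wait]  node(4,3) S=160.9600 payoff=0.0000 vs cont=1.2243 → 1.2243 [wait]  node(4,4) S=201.2281 payoff=0.0000 vs cont=0.0000 → 0.0000 [wait]  ⇒ S*(4)=82.3770
t_3: node(3,0) S=92.1067 payoff=30.3533 vs cont=30.6089 → 30.6089 [wait]  node(3,1) S=115.1495 payoff=7.3105 vs cont=14.3560 → 14.3560 [wait]  node(3,2) S=143.9569 payoff=0.0000 vs cont=4.3267 → 4.3267 [wait]  node(3,3) S=179.9713 payoff=0.0000 vs cont=0.6131 → 0.6131 [wait]  ⇒ S*(3)=-
t_2: node(2,0) S=102.9856 payoff=19.4744 vs cont=22.4164 → 22.4164 [wait]  node(2,1) S=128.7500 payoff=0.0000 vs cont=9.3253 → 9.3253 [wait]  node(2,2) S=160.9600 payoff=0.0000 vs cont=2.4693 → 2.4693 [wait]  ⇒ S*(2)=-
t_1: node(1,0) S=115.1495 payoff=7.3105 vs cont=15.8298 → 15.8298 [wait]  node(1,1) S=143.9569 payoff=0.0000 vs cont=5.8889 → 5.8889 [wait]  ⇒ S*(1)=-
t_0: node(0,0) S=128.7500 payoff=0.0000 vs cont=10.8347 → 10.8347 [wait]  ⇒ S*(0)=-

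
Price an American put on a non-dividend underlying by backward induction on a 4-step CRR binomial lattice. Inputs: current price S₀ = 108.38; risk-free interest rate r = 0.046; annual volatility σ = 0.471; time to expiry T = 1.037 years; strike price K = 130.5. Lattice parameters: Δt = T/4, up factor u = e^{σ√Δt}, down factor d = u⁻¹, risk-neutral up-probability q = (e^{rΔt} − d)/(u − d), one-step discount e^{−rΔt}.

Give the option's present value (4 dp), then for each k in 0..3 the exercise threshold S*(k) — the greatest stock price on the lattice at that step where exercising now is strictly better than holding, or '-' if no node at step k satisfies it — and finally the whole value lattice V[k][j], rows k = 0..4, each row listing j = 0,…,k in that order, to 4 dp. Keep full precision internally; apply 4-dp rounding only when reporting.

Δt=0.25925  u=1.27102  d=0.78677  q=0.46511  discount=0.98815
step 4 (expiry): payoffs max(K−S,0) = 88.9717 63.4117 22.1200 0.0000 0.0000
step 3: (k=3,j=0): S=52.7832, (K−S)⁺=77.7168, hold=76.1698 ⇒ V=77.7168 exercise | (k=3,j=1): S=85.2703, (K−S)⁺=45.2297, hold=43.6826 ⇒ V=45.2297 exercise | (k=3,j=2): S=137.7528, (K−S)⁺=0.0000, hold=11.6916 ⇒ V=11.6916 continue | (k=3,j=3): S=222.5374, (K−S)⁺=0.0000, hold=0.0000 ⇒ V=0.0000 continue  boundary S*=85.2703
step 2: (k=2,j=0): S=67.0883, (K−S)⁺=63.4117, hold=61.8647 ⇒ V=63.4117 exercise | (k=2,j=1): S=108.3800, (K−S)⁺=22.1200, hold=29.2797 ⇒ V=29.2797 continue | (k=2,j=2): S=175.0861, (K−S)⁺=0.0000, hold=6.1796 ⇒ V=6.1796 continue  boundary S*=67.0883
step 1: (k=1,j=0): S=85.2703, (K−S)⁺=45.2297, hold=46.9732 ⇒ V=46.9732 continue | (k=1,j=1): S=137.7528, (K−S)⁺=0.0000, hold=18.3160 ⇒ V=18.3160 continue  boundary S*=-
step 0: (k=0,j=0): S=108.3800, (K−S)⁺=22.1200, hold=33.2457 ⇒ V=33.2457 continue  boundary S*=-

price = 33.2457
boundary = - - 67.0883 85.2703
tree:
33.2457
46.9732 18.3160
63.4117 29.2797 6.1796
77.7168 45.2297 11.6916 0.0000
88.9717 63.4117 22.1200 0.0000 0.0000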